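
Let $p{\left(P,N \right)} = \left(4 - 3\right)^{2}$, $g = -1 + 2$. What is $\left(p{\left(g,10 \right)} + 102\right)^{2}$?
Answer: $10609$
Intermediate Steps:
$g = 1$
$p{\left(P,N \right)} = 1$ ($p{\left(P,N \right)} = 1^{2} = 1$)
$\left(p{\left(g,10 \right)} + 102\right)^{2} = \left(1 + 102\right)^{2} = 103^{2} = 10609$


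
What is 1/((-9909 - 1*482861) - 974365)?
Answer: -1/1467135 ≈ -6.8160e-7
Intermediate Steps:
1/((-9909 - 1*482861) - 974365) = 1/((-9909 - 482861) - 974365) = 1/(-492770 - 974365) = 1/(-1467135) = -1/1467135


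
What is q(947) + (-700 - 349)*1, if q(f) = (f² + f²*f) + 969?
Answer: 850174852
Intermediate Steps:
q(f) = 969 + f² + f³ (q(f) = (f² + f³) + 969 = 969 + f² + f³)
q(947) + (-700 - 349)*1 = (969 + 947² + 947³) + (-700 - 349)*1 = (969 + 896809 + 849278123) - 1049*1 = 850175901 - 1049 = 850174852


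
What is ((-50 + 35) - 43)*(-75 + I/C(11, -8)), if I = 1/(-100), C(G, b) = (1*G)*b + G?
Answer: 16747471/3850 ≈ 4350.0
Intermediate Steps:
C(G, b) = G + G*b (C(G, b) = G*b + G = G + G*b)
I = -1/100 ≈ -0.010000
((-50 + 35) - 43)*(-75 + I/C(11, -8)) = ((-50 + 35) - 43)*(-75 - 1/(11*(1 - 8))/100) = (-15 - 43)*(-75 - 1/(100*(11*(-7)))) = -58*(-75 - 1/100/(-77)) = -58*(-75 - 1/100*(-1/77)) = -58*(-75 + 1/7700) = -58*(-577499/7700) = 16747471/3850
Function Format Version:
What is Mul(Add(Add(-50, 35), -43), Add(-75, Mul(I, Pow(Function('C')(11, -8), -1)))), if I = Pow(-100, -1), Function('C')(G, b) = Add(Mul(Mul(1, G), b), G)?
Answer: Rational(16747471, 3850) ≈ 4350.0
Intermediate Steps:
Function('C')(G, b) = Add(G, Mul(G, b)) (Function('C')(G, b) = Add(Mul(G, b), G) = Add(G, Mul(G, b)))
I = Rational(-1, 100) ≈ -0.010000
Mul(Add(Add(-50, 35), -43), Add(-75, Mul(I, Pow(Function('C')(11, -8), -1)))) = Mul(Add(Add(-50, 35), -43), Add(-75, Mul(Rational(-1, 100), Pow(Mul(11, Add(1, -8)), -1)))) = Mul(Add(-15, -43), Add(-75, Mul(Rational(-1, 100), Pow(Mul(11, -7), -1)))) = Mul(-58, Add(-75, Mul(Rational(-1, 100), Pow(-77, -1)))) = Mul(-58, Add(-75, Mul(Rational(-1, 100), Rational(-1, 77)))) = Mul(-58, Add(-75, Rational(1, 7700))) = Mul(-58, Rational(-577499, 7700)) = Rational(16747471, 3850)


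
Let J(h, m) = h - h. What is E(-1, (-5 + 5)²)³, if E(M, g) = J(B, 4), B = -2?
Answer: 0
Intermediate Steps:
J(h, m) = 0
E(M, g) = 0
E(-1, (-5 + 5)²)³ = 0³ = 0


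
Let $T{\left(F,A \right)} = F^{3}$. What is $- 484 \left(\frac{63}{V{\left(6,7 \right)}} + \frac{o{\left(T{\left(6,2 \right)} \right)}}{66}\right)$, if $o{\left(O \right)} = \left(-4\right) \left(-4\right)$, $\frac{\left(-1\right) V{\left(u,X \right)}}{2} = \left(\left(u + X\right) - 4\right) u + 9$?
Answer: $\frac{374}{3} \approx 124.67$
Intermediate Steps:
$V{\left(u,X \right)} = -18 - 2 u \left(-4 + X + u\right)$ ($V{\left(u,X \right)} = - 2 \left(\left(\left(u + X\right) - 4\right) u + 9\right) = - 2 \left(\left(\left(X + u\right) - 4\right) u + 9\right) = - 2 \left(\left(-4 + X + u\right) u + 9\right) = - 2 \left(u \left(-4 + X + u\right) + 9\right) = - 2 \left(9 + u \left(-4 + X + u\right)\right) = -18 - 2 u \left(-4 + X + u\right)$)
$o{\left(O \right)} = 16$
$- 484 \left(\frac{63}{V{\left(6,7 \right)}} + \frac{o{\left(T{\left(6,2 \right)} \right)}}{66}\right) = - 484 \left(\frac{63}{-18 - 2 \cdot 6^{2} + 8 \cdot 6 - 14 \cdot 6} + \frac{16}{66}\right) = - 484 \left(\frac{63}{-18 - 72 + 48 - 84} + 16 \cdot \frac{1}{66}\right) = - 484 \left(\frac{63}{-18 - 72 + 48 - 84} + \frac{8}{33}\right) = - 484 \left(\frac{63}{-126} + \frac{8}{33}\right) = - 484 \left(63 \left(- \frac{1}{126}\right) + \frac{8}{33}\right) = - 484 \left(- \frac{1}{2} + \frac{8}{33}\right) = \left(-484\right) \left(- \frac{17}{66}\right) = \frac{374}{3}$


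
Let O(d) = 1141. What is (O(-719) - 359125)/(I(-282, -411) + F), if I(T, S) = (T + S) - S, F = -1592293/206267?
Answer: 73840285728/59759587 ≈ 1235.6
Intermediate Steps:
F = -1592293/206267 (F = -1592293*1/206267 = -1592293/206267 ≈ -7.7196)
I(T, S) = T (I(T, S) = (S + T) - S = T)
(O(-719) - 359125)/(I(-282, -411) + F) = (1141 - 359125)/(-282 - 1592293/206267) = -357984/(-59759587/206267) = -357984*(-206267/59759587) = 73840285728/59759587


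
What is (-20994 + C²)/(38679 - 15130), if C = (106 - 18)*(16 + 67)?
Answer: 53327422/23549 ≈ 2264.5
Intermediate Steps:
C = 7304 (C = 88*83 = 7304)
(-20994 + C²)/(38679 - 15130) = (-20994 + 7304²)/(38679 - 15130) = (-20994 + 53348416)/23549 = 53327422*(1/23549) = 53327422/23549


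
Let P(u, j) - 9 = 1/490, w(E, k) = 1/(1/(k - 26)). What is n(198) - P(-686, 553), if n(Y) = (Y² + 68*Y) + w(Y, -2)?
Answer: 25789189/490 ≈ 52631.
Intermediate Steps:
w(E, k) = -26 + k (w(E, k) = 1/(1/(-26 + k)) = -26 + k)
P(u, j) = 4411/490 (P(u, j) = 9 + 1/490 = 4411/490)
n(Y) = -28 + Y² + 68*Y (n(Y) = (Y² + 68*Y) + (-26 - 2) = (Y² + 68*Y) - 28 = -28 + Y² + 68*Y)
n(198) - P(-686, 553) = (-28 + 198² + 68*198) - 1*4411/490 = (-28 + 39204 + 13464) - 4411/490 = 52640 - 4411/490 = 25789189/490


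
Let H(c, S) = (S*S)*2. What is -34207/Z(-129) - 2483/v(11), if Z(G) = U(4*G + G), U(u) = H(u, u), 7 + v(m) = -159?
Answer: 515075447/34530075 ≈ 14.917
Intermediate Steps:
H(c, S) = 2*S**2 (H(c, S) = S**2*2 = 2*S**2)
v(m) = -166 (v(m) = -7 - 159 = -166)
U(u) = 2*u**2
Z(G) = 50*G**2 (Z(G) = 2*(4*G + G)**2 = 2*(5*G)**2 = 2*(25*G**2) = 50*G**2)
-34207/Z(-129) - 2483/v(11) = -34207/(50*(-129)**2) - 2483/(-166) = -34207/(50*16641) - 2483*(-1/166) = -34207/832050 + 2483/166 = 515075447/34530075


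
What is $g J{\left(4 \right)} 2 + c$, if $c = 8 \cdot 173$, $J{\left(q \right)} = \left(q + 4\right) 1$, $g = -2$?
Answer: $1352$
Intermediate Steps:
$J{\left(q \right)} = 4 + q$ ($J{\left(q \right)} = \left(4 + q\right) 1 = 4 + q$)
$c = 1384$
$g J{\left(4 \right)} 2 + c = - 2 \left(4 + 4\right) 2 + 1384 = \left(-2\right) 8 \cdot 2 + 1384 = \left(-16\right) 2 + 1384 = -32 + 1384 = 1352$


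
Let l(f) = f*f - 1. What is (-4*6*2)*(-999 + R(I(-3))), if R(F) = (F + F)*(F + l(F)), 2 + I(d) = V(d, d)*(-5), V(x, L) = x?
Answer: -177936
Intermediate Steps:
l(f) = -1 + f**2 (l(f) = f**2 - 1 = -1 + f**2)
I(d) = -2 - 5*d (I(d) = -2 + d*(-5) = -2 - 5*d)
R(F) = 2*F*(-1 + F + F**2) (R(F) = (F + F)*(F + (-1 + F**2)) = (2*F)*(-1 + F + F**2) = 2*F*(-1 + F + F**2))
(-4*6*2)*(-999 + R(I(-3))) = (-4*6*2)*(-999 + 2*(-2 - 5*(-3))*(-1 + (-2 - 5*(-3)) + (-2 - 5*(-3))**2)) = (-24*2)*(-999 + 2*(-2 + 15)*(-1 + (-2 + 15) + (-2 + 15)**2)) = -48*(-999 + 2*13*(-1 + 13 + 13**2)) = -48*(-999 + 2*13*(-1 + 13 + 169)) = -48*(-999 + 2*13*181) = -48*(-999 + 4706) = -48*3707 = -177936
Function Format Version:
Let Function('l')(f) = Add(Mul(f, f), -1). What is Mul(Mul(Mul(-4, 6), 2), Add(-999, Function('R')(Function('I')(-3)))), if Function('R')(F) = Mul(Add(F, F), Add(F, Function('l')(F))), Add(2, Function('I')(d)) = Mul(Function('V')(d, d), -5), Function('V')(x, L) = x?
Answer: -177936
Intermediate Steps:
Function('l')(f) = Add(-1, Pow(f, 2)) (Function('l')(f) = Add(Pow(f, 2), -1) = Add(-1, Pow(f, 2)))
Function('I')(d) = Add(-2, Mul(-5, d)) (Function('I')(d) = Add(-2, Mul(d, -5)) = Add(-2, Mul(-5, d)))
Function('R')(F) = Mul(2, F, Add(-1, F, Pow(F, 2))) (Function('R')(F) = Mul(Add(F, F), Add(F, Add(-1, Pow(F, 2)))) = Mul(Mul(2, F), Add(-1, F, Pow(F, 2))) = Mul(2, F, Add(-1, F, Pow(F, 2))))
Mul(Mul(Mul(-4, 6), 2), Add(-999, Function('R')(Function('I')(-3)))) = Mul(Mul(Mul(-4, 6), 2), Add(-999, Mul(2, Add(-2, Mul(-5, -3)), Add(-1, Add(-2, Mul(-5, -3)), Pow(Add(-2, Mul(-5, -3)), 2))))) = Mul(Mul(-24, 2), Add(-999, Mul(2, Add(-2, 15), Add(-1, Add(-2, 15), Pow(Add(-2, 15), 2))))) = Mul(-48, Add(-999, Mul(2, 13, Add(-1, 13, Pow(13, 2))))) = Mul(-48, Add(-999, Mul(2, 13, Add(-1, 13, 169)))) = Mul(-48, Add(-999, Mul(2, 13, 181))) = Mul(-48, Add(-999, 4706)) = Mul(-48, 3707) = -177936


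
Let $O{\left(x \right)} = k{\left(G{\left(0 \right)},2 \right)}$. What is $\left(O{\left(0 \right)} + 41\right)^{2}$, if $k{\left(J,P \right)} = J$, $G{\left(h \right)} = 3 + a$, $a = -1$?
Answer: $1849$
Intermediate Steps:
$G{\left(h \right)} = 2$ ($G{\left(h \right)} = 3 - 1 = 2$)
$O{\left(x \right)} = 2$
$\left(O{\left(0 \right)} + 41\right)^{2} = \left(2 + 41\right)^{2} = 43^{2} = 1849$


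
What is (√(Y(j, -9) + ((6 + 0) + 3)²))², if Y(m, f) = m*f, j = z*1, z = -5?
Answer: 126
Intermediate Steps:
j = -5 (j = -5*1 = -5)
Y(m, f) = f*m
(√(Y(j, -9) + ((6 + 0) + 3)²))² = (√(-9*(-5) + ((6 + 0) + 3)²))² = (√(45 + (6 + 3)²))² = (√(45 + 9²))² = (√(45 + 81))² = (√126)² = (3*√14)² = 126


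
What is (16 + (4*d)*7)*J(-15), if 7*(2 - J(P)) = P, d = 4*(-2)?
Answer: -6032/7 ≈ -861.71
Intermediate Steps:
d = -8
J(P) = 2 - P/7
(16 + (4*d)*7)*J(-15) = (16 + (4*(-8))*7)*(2 - 1/7*(-15)) = (16 - 32*7)*(2 + 15/7) = (16 - 224)*(29/7) = -208*29/7 = -6032/7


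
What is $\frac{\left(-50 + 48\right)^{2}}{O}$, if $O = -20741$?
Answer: $- \frac{4}{20741} \approx -0.00019285$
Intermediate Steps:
$\frac{\left(-50 + 48\right)^{2}}{O} = \frac{\left(-50 + 48\right)^{2}}{-20741} = \left(-2\right)^{2} \left(- \frac{1}{20741}\right) = 4 \left(- \frac{1}{20741}\right) = - \frac{4}{20741}$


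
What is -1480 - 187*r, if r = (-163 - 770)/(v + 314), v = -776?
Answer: -26007/14 ≈ -1857.6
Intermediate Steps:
r = 311/154 (r = (-163 - 770)/(-776 + 314) = -933/(-462) = -933*(-1/462) = 311/154 ≈ 2.0195)
-1480 - 187*r = -1480 - 187*311/154 = -1480 - 5287/14 = -26007/14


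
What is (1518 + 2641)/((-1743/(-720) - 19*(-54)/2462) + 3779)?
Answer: 1228734960/1117306091 ≈ 1.0997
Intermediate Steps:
(1518 + 2641)/((-1743/(-720) - 19*(-54)/2462) + 3779) = 4159/((-1743*(-1/720) + 1026*(1/2462)) + 3779) = 4159/((581/240 + 513/1231) + 3779) = 4159/(838331/295440 + 3779) = 4159/(1117306091/295440) = 4159*(295440/1117306091) = 1228734960/1117306091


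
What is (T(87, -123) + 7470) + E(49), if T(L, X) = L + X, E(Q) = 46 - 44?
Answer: 7436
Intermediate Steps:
E(Q) = 2
(T(87, -123) + 7470) + E(49) = ((87 - 123) + 7470) + 2 = (-36 + 7470) + 2 = 7434 + 2 = 7436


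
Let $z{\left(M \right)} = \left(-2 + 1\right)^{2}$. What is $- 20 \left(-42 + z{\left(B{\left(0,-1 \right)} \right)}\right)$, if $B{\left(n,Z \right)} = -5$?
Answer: $820$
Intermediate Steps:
$z{\left(M \right)} = 1$ ($z{\left(M \right)} = \left(-1\right)^{2} = 1$)
$- 20 \left(-42 + z{\left(B{\left(0,-1 \right)} \right)}\right) = - 20 \left(-42 + 1\right) = \left(-20\right) \left(-41\right) = 820$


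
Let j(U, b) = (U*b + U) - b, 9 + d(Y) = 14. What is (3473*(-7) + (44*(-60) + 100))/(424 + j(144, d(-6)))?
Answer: -26851/1283 ≈ -20.928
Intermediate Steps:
d(Y) = 5 (d(Y) = -9 + 14 = 5)
j(U, b) = U - b + U*b (j(U, b) = (U + U*b) - b = U - b + U*b)
(3473*(-7) + (44*(-60) + 100))/(424 + j(144, d(-6))) = (3473*(-7) + (44*(-60) + 100))/(424 + (144 - 1*5 + 144*5)) = (-24311 + (-2640 + 100))/(424 + (144 - 5 + 720)) = (-24311 - 2540)/(424 + 859) = -26851/1283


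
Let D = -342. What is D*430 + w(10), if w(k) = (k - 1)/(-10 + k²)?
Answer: -1470599/10 ≈ -1.4706e+5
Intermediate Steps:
w(k) = (-1 + k)/(-10 + k²)
D*430 + w(10) = -342*430 + (-1 + 10)/(-10 + 10²) = -147060 + 9/(-10 + 100) = -147060 + 9/90 = -147060 + (1/90)*9 = -147060 + ⅒ = -1470599/10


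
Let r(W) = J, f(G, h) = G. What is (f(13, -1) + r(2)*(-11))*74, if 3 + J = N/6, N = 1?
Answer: 9805/3 ≈ 3268.3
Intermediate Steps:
J = -17/6 (J = -3 + 1/6 = -3 + 1*(⅙) = -3 + ⅙ = -17/6 ≈ -2.8333)
r(W) = -17/6
(f(13, -1) + r(2)*(-11))*74 = (13 - 17/6*(-11))*74 = (13 + 187/6)*74 = (265/6)*74 = 9805/3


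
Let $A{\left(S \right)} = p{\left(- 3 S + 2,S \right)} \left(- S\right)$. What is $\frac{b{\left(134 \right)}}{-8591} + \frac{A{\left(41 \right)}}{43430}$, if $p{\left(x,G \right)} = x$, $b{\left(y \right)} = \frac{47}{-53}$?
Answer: $\frac{2260898613}{19774677890} \approx 0.11433$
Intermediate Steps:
$b{\left(y \right)} = - \frac{47}{53}$ ($b{\left(y \right)} = 47 \left(- \frac{1}{53}\right) = - \frac{47}{53}$)
$A{\left(S \right)} = - S \left(2 - 3 S\right)$ ($A{\left(S \right)} = \left(- 3 S + 2\right) \left(- S\right) = \left(2 - 3 S\right) \left(- S\right) = - S \left(2 - 3 S\right)$)
$\frac{b{\left(134 \right)}}{-8591} + \frac{A{\left(41 \right)}}{43430} = - \frac{47}{53 \left(-8591\right)} + \frac{41 \left(-2 + 3 \cdot 41\right)}{43430} = \left(- \frac{47}{53}\right) \left(- \frac{1}{8591}\right) + 41 \left(-2 + 123\right) \frac{1}{43430} = \frac{47}{455323} + 41 \cdot 121 \cdot \frac{1}{43430} = \frac{47}{455323} + 4961 \cdot \frac{1}{43430} = \frac{47}{455323} + \frac{4961}{43430} = \frac{2260898613}{19774677890}$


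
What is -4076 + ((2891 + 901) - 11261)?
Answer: -11545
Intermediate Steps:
-4076 + ((2891 + 901) - 11261) = -4076 + (3792 - 11261) = -4076 - 7469 = -11545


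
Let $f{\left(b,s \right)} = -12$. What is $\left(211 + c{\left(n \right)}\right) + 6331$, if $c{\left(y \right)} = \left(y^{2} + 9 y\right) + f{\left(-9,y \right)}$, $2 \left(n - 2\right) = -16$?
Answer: $6512$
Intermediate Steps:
$n = -6$ ($n = 2 + \frac{1}{2} \left(-16\right) = 2 - 8 = -6$)
$c{\left(y \right)} = -12 + y^{2} + 9 y$ ($c{\left(y \right)} = \left(y^{2} + 9 y\right) - 12 = -12 + y^{2} + 9 y$)
$\left(211 + c{\left(n \right)}\right) + 6331 = \left(211 + \left(-12 + \left(-6\right)^{2} + 9 \left(-6\right)\right)\right) + 6331 = \left(211 - 30\right) + 6331 = 181 + 6331 = 6512$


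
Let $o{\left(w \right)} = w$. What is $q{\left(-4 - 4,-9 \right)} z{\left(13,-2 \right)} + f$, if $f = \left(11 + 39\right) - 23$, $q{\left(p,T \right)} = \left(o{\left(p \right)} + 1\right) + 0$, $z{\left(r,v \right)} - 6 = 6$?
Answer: $-57$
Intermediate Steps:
$z{\left(r,v \right)} = 12$ ($z{\left(r,v \right)} = 6 + 6 = 12$)
$q{\left(p,T \right)} = 1 + p$ ($q{\left(p,T \right)} = \left(p + 1\right) + 0 = \left(1 + p\right) + 0 = 1 + p$)
$f = 27$ ($f = 50 - 23 = 27$)
$q{\left(-4 - 4,-9 \right)} z{\left(13,-2 \right)} + f = \left(1 - 8\right) 12 + 27 = \left(-7\right) 12 + 27 = -84 + 27 = -57$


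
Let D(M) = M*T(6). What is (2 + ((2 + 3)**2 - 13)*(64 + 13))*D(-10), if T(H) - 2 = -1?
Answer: -9260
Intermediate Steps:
T(H) = 1 (T(H) = 2 - 1 = 1)
D(M) = M (D(M) = M*1 = M)
(2 + ((2 + 3)**2 - 13)*(64 + 13))*D(-10) = (2 + ((2 + 3)**2 - 13)*(64 + 13))*(-10) = (2 + (5**2 - 13)*77)*(-10) = (2 + (25 - 13)*77)*(-10) = (2 + 12*77)*(-10) = (2 + 924)*(-10) = 926*(-10) = -9260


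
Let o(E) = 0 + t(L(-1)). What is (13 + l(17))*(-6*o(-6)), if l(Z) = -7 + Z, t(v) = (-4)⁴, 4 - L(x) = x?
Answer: -35328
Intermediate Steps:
L(x) = 4 - x
t(v) = 256
o(E) = 256 (o(E) = 0 + 256 = 256)
(13 + l(17))*(-6*o(-6)) = (13 + (-7 + 17))*(-6*256) = (13 + 10)*(-1536) = 23*(-1536) = -35328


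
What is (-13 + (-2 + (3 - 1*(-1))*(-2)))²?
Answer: 529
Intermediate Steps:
(-13 + (-2 + (3 - 1*(-1))*(-2)))² = (-13 + (-2 + (3 + 1)*(-2)))² = (-13 + (-2 + 4*(-2)))² = (-13 + (-2 - 8))² = (-13 - 10)² = (-23)² = 529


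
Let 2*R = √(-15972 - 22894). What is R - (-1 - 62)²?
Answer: -3969 + I*√38866/2 ≈ -3969.0 + 98.572*I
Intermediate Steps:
R = I*√38866/2 (R = √(-15972 - 22894)/2 = √(-38866)/2 = (I*√38866)/2 = I*√38866/2 ≈ 98.572*I)
R - (-1 - 62)² = I*√38866/2 - (-1 - 62)² = I*√38866/2 - 1*(-63)² = I*√38866/2 - 1*3969 = I*√38866/2 - 3969 = -3969 + I*√38866/2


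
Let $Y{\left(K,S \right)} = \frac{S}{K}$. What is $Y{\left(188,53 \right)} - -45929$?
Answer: $\frac{8634705}{188} \approx 45929.0$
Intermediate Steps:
$Y{\left(188,53 \right)} - -45929 = \frac{53}{188} - -45929 = 53 \cdot \frac{1}{188} + 45929 = \frac{53}{188} + 45929 = \frac{8634705}{188}$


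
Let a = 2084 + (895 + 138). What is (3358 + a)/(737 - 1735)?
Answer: -6475/998 ≈ -6.4880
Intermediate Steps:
a = 3117 (a = 2084 + 1033 = 3117)
(3358 + a)/(737 - 1735) = (3358 + 3117)/(737 - 1735) = 6475/(-998) = 6475*(-1/998) = -6475/998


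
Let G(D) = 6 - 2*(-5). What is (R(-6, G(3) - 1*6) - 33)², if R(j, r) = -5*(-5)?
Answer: 64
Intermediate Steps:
G(D) = 16 (G(D) = 6 + 10 = 16)
R(j, r) = 25
(R(-6, G(3) - 1*6) - 33)² = (25 - 33)² = (-8)² = 64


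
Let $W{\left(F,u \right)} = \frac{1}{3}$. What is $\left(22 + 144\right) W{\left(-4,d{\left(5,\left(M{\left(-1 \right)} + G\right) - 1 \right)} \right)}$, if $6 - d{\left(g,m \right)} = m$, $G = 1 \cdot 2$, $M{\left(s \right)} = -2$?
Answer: $\frac{166}{3} \approx 55.333$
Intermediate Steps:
$G = 2$
$d{\left(g,m \right)} = 6 - m$
$W{\left(F,u \right)} = \frac{1}{3}$
$\left(22 + 144\right) W{\left(-4,d{\left(5,\left(M{\left(-1 \right)} + G\right) - 1 \right)} \right)} = \left(22 + 144\right) \frac{1}{3} = 166 \cdot \frac{1}{3} = \frac{166}{3}$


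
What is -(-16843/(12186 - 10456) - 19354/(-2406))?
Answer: 3520919/2081190 ≈ 1.6918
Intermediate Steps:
-(-16843/(12186 - 10456) - 19354/(-2406)) = -(-16843/1730 - 19354*(-1/2406)) = -(-16843*1/1730 + 9677/1203) = -(-16843/1730 + 9677/1203) = -1*(-3520919/2081190) = 3520919/2081190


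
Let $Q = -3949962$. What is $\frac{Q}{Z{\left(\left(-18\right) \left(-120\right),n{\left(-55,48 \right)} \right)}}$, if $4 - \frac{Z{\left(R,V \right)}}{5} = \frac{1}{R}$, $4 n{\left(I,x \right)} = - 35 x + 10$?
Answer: $- \frac{1706383584}{8639} \approx -1.9752 \cdot 10^{5}$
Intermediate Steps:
$n{\left(I,x \right)} = \frac{5}{2} - \frac{35 x}{4}$ ($n{\left(I,x \right)} = \frac{- 35 x + 10}{4} = \frac{10 - 35 x}{4} = \frac{5}{2} - \frac{35 x}{4}$)
$Z{\left(R,V \right)} = 20 - \frac{5}{R}$
$\frac{Q}{Z{\left(\left(-18\right) \left(-120\right),n{\left(-55,48 \right)} \right)}} = - \frac{3949962}{20 - \frac{5}{\left(-18\right) \left(-120\right)}} = - \frac{3949962}{20 - \frac{5}{2160}} = - \frac{3949962}{20 - \frac{1}{432}} = - \frac{3949962}{\frac{8639}{432}} = \left(-3949962\right) \frac{432}{8639} = - \frac{1706383584}{8639}$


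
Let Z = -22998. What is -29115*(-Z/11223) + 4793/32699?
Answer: -2432751555599/40775653 ≈ -59662.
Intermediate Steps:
-29115*(-Z/11223) + 4793/32699 = -29115/((-11223/(-22998))) + 4793/32699 = -29115/((-11223*(-1/22998))) + 4793*(1/32699) = -29115/3741/7666 + 4793/32699 = -29115*7666/3741 + 4793/32699 = -74398530/1247 + 4793/32699 = -2432751555599/40775653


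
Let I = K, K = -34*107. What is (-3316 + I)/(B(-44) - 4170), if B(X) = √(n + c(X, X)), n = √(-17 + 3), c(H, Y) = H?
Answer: 6954/(4170 - √(-44 + I*√14)) ≈ 1.6677 + 0.0026555*I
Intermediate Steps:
K = -3638
n = I*√14 (n = √(-14) = I*√14 ≈ 3.7417*I)
B(X) = √(X + I*√14) (B(X) = √(I*√14 + X) = √(X + I*√14))
I = -3638
(-3316 + I)/(B(-44) - 4170) = (-3316 - 3638)/(√(-44 + I*√14) - 4170) = -6954/(-4170 + √(-44 + I*√14))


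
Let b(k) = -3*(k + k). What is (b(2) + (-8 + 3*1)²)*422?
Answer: 5486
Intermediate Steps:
b(k) = -6*k
(b(2) + (-8 + 3*1)²)*422 = (-6*2 + (-8 + 3*1)²)*422 = (-12 + (-8 + 3)²)*422 = (-12 + (-5)²)*422 = (-12 + 25)*422 = 13*422 = 5486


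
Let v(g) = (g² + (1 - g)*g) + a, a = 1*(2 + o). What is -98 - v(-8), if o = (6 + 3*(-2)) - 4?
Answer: -88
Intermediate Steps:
o = -4 (o = (6 - 6) - 4 = 0 - 4 = -4)
a = -2 (a = 1*(2 - 4) = 1*(-2) = -2)
v(g) = -2 + g² + g*(1 - g) (v(g) = (g² + (1 - g)*g) - 2 = (g² + g*(1 - g)) - 2 = -2 + g² + g*(1 - g))
-98 - v(-8) = -98 - (-2 - 8) = -98 - 1*(-10) = -98 + 10 = -88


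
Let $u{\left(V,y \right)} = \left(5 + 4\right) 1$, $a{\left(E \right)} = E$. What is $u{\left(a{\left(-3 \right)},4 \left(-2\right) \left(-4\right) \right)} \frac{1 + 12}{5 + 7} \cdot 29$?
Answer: $\frac{1131}{4} \approx 282.75$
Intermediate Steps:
$u{\left(V,y \right)} = 9$ ($u{\left(V,y \right)} = 9 \cdot 1 = 9$)
$u{\left(a{\left(-3 \right)},4 \left(-2\right) \left(-4\right) \right)} \frac{1 + 12}{5 + 7} \cdot 29 = 9 \frac{1 + 12}{5 + 7} \cdot 29 = 9 \cdot \frac{13}{12} \cdot 29 = 9 \cdot \frac{377}{12} = \frac{1131}{4}$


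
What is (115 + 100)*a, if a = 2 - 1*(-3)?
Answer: 1075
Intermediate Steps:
a = 5 (a = 2 + 3 = 5)
(115 + 100)*a = (115 + 100)*5 = 215*5 = 1075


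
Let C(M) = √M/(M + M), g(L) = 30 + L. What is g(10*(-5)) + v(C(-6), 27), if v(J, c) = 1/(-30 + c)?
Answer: -61/3 ≈ -20.333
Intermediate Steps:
C(M) = 1/(2*√M) (C(M) = √M/((2*M)) = (1/(2*M))*√M = 1/(2*√M))
g(10*(-5)) + v(C(-6), 27) = (30 + 10*(-5)) + 1/(-30 + 27) = (30 - 50) + 1/(-3) = -20 - ⅓ = -61/3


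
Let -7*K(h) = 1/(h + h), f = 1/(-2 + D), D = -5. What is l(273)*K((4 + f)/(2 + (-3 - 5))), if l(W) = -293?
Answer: -293/9 ≈ -32.556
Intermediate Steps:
f = -1/7 (f = 1/(-2 - 5) = 1/(-7) = -1/7 ≈ -0.14286)
K(h) = -1/(14*h) (K(h) = -1/(7*(h + h)) = -1/(2*h)/7 = -1/(14*h))
l(273)*K((4 + f)/(2 + (-3 - 5))) = -(-293)/(14*((4 - 1/7)/(2 + (-3 - 5)))) = -(-293)/(14*(27/(7*(2 - 8)))) = -(-293)/(14*((27/7)/(-6))) = -(-293)/(14*((27/7)*(-1/6))) = -(-293)/(14*(-9/14)) = -(-293)*(-14)/(14*9) = -293*1/9 = -293/9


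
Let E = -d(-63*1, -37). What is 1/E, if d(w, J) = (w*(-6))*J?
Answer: 1/13986 ≈ 7.1500e-5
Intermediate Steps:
d(w, J) = -6*J*w (d(w, J) = (-6*w)*J = -6*J*w)
E = 13986 (E = -(-6)*(-37)*(-63*1) = -(-6)*(-37)*(-63) = -1*(-13986) = 13986)
1/E = 1/13986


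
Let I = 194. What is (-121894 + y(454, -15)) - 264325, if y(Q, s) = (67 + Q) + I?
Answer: -385504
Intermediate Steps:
y(Q, s) = 261 + Q (y(Q, s) = (67 + Q) + 194 = 261 + Q)
(-121894 + y(454, -15)) - 264325 = (-121894 + (261 + 454)) - 264325 = (-121894 + 715) - 264325 = -121179 - 264325 = -385504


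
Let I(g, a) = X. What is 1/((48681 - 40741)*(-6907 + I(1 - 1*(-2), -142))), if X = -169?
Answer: -1/56183440 ≈ -1.7799e-8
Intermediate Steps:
I(g, a) = -169
1/((48681 - 40741)*(-6907 + I(1 - 1*(-2), -142))) = 1/((48681 - 40741)*(-6907 - 169)) = 1/(7940*(-7076)) = 1/(-56183440) = -1/56183440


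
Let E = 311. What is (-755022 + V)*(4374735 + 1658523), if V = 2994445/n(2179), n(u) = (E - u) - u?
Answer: -6151044248158194/1349 ≈ -4.5597e+12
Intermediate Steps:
n(u) = 311 - 2*u (n(u) = (311 - u) - u = 311 - 2*u)
V = -2994445/4047 (V = 2994445/(311 - 2*2179) = 2994445/(311 - 4358) = 2994445/(-4047) = 2994445*(-1/4047) = -2994445/4047 ≈ -739.92)
(-755022 + V)*(4374735 + 1658523) = (-755022 - 2994445/4047)*(4374735 + 1658523) = -3058568479/4047*6033258 = -6151044248158194/1349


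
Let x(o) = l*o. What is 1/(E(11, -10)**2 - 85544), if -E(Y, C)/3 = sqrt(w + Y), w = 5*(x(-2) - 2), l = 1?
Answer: -1/85625 ≈ -1.1679e-5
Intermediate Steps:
x(o) = o (x(o) = 1*o = o)
w = -20 (w = 5*(-2 - 2) = 5*(-4) = -20)
E(Y, C) = -3*sqrt(-20 + Y)
1/(E(11, -10)**2 - 85544) = 1/((-3*sqrt(-20 + 11))**2 - 85544) = 1/((-9*I)**2 - 85544) = 1/(-81 - 85544) = 1/(-85625) = -1/85625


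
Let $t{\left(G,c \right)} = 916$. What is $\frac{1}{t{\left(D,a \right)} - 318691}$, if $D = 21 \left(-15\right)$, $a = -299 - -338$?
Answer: $- \frac{1}{317775} \approx -3.1469 \cdot 10^{-6}$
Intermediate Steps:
$a = 39$ ($a = -299 + 338 = 39$)
$D = -315$
$\frac{1}{t{\left(D,a \right)} - 318691} = \frac{1}{916 - 318691} = \frac{1}{-317775} = - \frac{1}{317775}$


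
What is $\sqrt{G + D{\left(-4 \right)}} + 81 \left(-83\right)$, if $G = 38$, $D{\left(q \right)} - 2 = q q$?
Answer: $-6723 + 2 \sqrt{14} \approx -6715.5$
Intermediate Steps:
$D{\left(q \right)} = 2 + q^{2}$ ($D{\left(q \right)} = 2 + q q = 2 + q^{2}$)
$\sqrt{G + D{\left(-4 \right)}} + 81 \left(-83\right) = \sqrt{38 + \left(2 + \left(-4\right)^{2}\right)} + 81 \left(-83\right) = \sqrt{38 + \left(2 + 16\right)} - 6723 = \sqrt{38 + 18} - 6723 = \sqrt{56} - 6723 = 2 \sqrt{14} - 6723 = -6723 + 2 \sqrt{14}$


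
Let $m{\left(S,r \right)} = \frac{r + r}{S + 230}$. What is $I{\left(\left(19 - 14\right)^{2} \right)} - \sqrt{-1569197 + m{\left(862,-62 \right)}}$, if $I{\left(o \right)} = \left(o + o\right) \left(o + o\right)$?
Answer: $2500 - \frac{2 i \sqrt{29237672919}}{273} \approx 2500.0 - 1252.7 i$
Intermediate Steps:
$m{\left(S,r \right)} = \frac{2 r}{230 + S}$
$I{\left(o \right)} = 4 o^{2}$ ($I{\left(o \right)} = 2 o 2 o = 4 o^{2}$)
$I{\left(\left(19 - 14\right)^{2} \right)} - \sqrt{-1569197 + m{\left(862,-62 \right)}} = 4 \left(\left(19 - 14\right)^{2}\right)^{2} - \sqrt{-1569197 + 2 \left(-62\right) \frac{1}{230 + 862}} = 4 \left(5^{2}\right)^{2} - \sqrt{-1569197 + 2 \left(-62\right) \frac{1}{1092}} = 4 \cdot 25^{2} - \sqrt{-1569197 + 2 \left(-62\right) \frac{1}{1092}} = 4 \cdot 625 - \sqrt{-1569197 - \frac{31}{273}} = 2500 - \sqrt{- \frac{428390812}{273}} = 2500 - \frac{2 i \sqrt{29237672919}}{273}$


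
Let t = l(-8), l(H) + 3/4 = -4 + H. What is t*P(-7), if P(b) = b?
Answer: 357/4 ≈ 89.250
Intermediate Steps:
l(H) = -19/4 + H (l(H) = -¾ + (-4 + H) = -19/4 + H)
t = -51/4 (t = -19/4 - 8 = -51/4 ≈ -12.750)
t*P(-7) = -51/4*(-7) = 357/4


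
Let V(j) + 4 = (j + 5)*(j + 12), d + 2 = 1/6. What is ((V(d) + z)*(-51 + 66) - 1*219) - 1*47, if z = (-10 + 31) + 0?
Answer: 5663/12 ≈ 471.92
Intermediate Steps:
z = 21 (z = 21 + 0 = 21)
d = -11/6 (d = -2 + 1/6 = -11/6 ≈ -1.8333)
V(j) = -4 + (5 + j)*(12 + j) (V(j) = -4 + (j + 5)*(j + 12) = -4 + (5 + j)*(12 + j))
((V(d) + z)*(-51 + 66) - 1*219) - 1*47 = (((56 + (-11/6)**2 + 17*(-11/6)) + 21)*(-51 + 66) - 1*219) - 1*47 = (((56 + 121/36 - 187/6) + 21)*15 - 219) - 47 = ((1015/36 + 21)*15 - 219) - 47 = ((1771/36)*15 - 219) - 47 = (8855/12 - 219) - 47 = 6227/12 - 47 = 5663/12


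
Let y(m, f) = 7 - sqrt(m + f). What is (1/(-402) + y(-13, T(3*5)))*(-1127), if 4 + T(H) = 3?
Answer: -3170251/402 + 1127*I*sqrt(14) ≈ -7886.2 + 4216.9*I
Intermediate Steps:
T(H) = -1 (T(H) = -4 + 3 = -1)
y(m, f) = 7 - sqrt(f + m)
(1/(-402) + y(-13, T(3*5)))*(-1127) = (1/(-402) + (7 - sqrt(-1 - 13)))*(-1127) = (-1/402 + (7 - sqrt(-14)))*(-1127) = (-1/402 + (7 - I*sqrt(14)))*(-1127) = (2813/402 - I*sqrt(14))*(-1127) = -3170251/402 + 1127*I*sqrt(14)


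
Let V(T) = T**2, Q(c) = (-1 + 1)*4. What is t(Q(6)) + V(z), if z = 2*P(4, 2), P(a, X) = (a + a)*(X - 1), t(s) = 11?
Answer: 267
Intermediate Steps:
Q(c) = 0 (Q(c) = 0*4 = 0)
P(a, X) = 2*a*(-1 + X) (P(a, X) = (2*a)*(-1 + X) = 2*a*(-1 + X))
z = 16 (z = 2*(2*4*(-1 + 2)) = 2*(2*4*1) = 2*8 = 16)
t(Q(6)) + V(z) = 11 + 16**2 = 11 + 256 = 267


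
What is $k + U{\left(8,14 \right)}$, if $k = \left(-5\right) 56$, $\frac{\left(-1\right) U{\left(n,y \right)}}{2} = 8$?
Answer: $-296$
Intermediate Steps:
$U{\left(n,y \right)} = -16$ ($U{\left(n,y \right)} = \left(-2\right) 8 = -16$)
$k = -280$
$k + U{\left(8,14 \right)} = -280 - 16 = -296$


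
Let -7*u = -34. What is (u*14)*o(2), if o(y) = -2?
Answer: -136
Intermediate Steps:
u = 34/7 (u = -⅐*(-34) = 34/7 ≈ 4.8571)
(u*14)*o(2) = ((34/7)*14)*(-2) = 68*(-2) = -136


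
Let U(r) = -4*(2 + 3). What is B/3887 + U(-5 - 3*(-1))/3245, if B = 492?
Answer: 303760/2522663 ≈ 0.12041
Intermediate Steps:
U(r) = -20 (U(r) = -4*5 = -20)
B/3887 + U(-5 - 3*(-1))/3245 = 492/3887 - 20/3245 = 492*(1/3887) - 20*1/3245 = 492/3887 - 4/649 = 303760/2522663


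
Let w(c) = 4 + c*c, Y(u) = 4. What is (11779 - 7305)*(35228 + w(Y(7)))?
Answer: 157699552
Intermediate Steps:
w(c) = 4 + c**2
(11779 - 7305)*(35228 + w(Y(7))) = (11779 - 7305)*(35228 + (4 + 4**2)) = 4474*(35228 + (4 + 16)) = 4474*(35228 + 20) = 4474*35248 = 157699552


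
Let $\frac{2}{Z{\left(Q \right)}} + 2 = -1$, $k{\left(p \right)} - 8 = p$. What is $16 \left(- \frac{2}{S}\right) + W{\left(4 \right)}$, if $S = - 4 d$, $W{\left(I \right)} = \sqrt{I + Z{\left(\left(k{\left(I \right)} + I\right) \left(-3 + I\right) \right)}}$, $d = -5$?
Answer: $- \frac{8}{5} + \frac{\sqrt{30}}{3} \approx 0.22574$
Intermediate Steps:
$k{\left(p \right)} = 8 + p$
$Z{\left(Q \right)} = - \frac{2}{3}$ ($Z{\left(Q \right)} = \frac{2}{-2 - 1} = \frac{2}{-3} = 2 \left(- \frac{1}{3}\right) = - \frac{2}{3}$)
$W{\left(I \right)} = \sqrt{- \frac{2}{3} + I}$ ($W{\left(I \right)} = \sqrt{I - \frac{2}{3}} = \sqrt{- \frac{2}{3} + I}$)
$S = 20$ ($S = \left(-4\right) \left(-5\right) = 20$)
$16 \left(- \frac{2}{S}\right) + W{\left(4 \right)} = 16 \left(- \frac{2}{20}\right) + \frac{\sqrt{-6 + 9 \cdot 4}}{3} = 16 \left(\left(-2\right) \frac{1}{20}\right) + \frac{\sqrt{-6 + 36}}{3} = 16 \left(- \frac{1}{10}\right) + \frac{\sqrt{30}}{3} = - \frac{8}{5} + \frac{\sqrt{30}}{3}$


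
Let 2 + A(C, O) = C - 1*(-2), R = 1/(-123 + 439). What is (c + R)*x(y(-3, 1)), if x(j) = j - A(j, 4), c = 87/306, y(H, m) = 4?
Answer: 0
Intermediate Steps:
R = 1/316 ≈ 0.0031646
c = 29/102 (c = 87*(1/306) = 29/102 ≈ 0.28431)
A(C, O) = C (A(C, O) = -2 + (C - 1*(-2)) = -2 + (C + 2) = -2 + (2 + C) = C)
x(j) = 0 (x(j) = j - j = 0)
(c + R)*x(y(-3, 1)) = (29/102 + 1/316)*0 = (4633/16116)*0 = 0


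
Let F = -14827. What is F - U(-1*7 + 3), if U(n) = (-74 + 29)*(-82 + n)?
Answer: -18697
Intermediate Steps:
U(n) = 3690 - 45*n (U(n) = -45*(-82 + n) = 3690 - 45*n)
F - U(-1*7 + 3) = -14827 - (3690 - 45*(-1*7 + 3)) = -14827 - (3690 - 45*(-7 + 3)) = -14827 - (3690 - 45*(-4)) = -14827 - (3690 + 180) = -14827 - 1*3870 = -14827 - 3870 = -18697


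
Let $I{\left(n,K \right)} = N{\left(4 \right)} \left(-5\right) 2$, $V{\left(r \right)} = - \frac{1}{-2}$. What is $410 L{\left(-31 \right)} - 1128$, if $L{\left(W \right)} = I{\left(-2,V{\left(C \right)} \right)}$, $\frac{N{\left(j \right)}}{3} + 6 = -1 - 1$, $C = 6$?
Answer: $97272$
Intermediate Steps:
$N{\left(j \right)} = -24$ ($N{\left(j \right)} = -18 + 3 \left(-1 - 1\right) = -18 + 3 \left(-2\right) = -18 - 6 = -24$)
$V{\left(r \right)} = \frac{1}{2}$ ($V{\left(r \right)} = \left(-1\right) \left(- \frac{1}{2}\right) = \frac{1}{2}$)
$I{\left(n,K \right)} = 240$ ($I{\left(n,K \right)} = \left(-24\right) \left(-5\right) 2 = 120 \cdot 2 = 240$)
$L{\left(W \right)} = 240$
$410 L{\left(-31 \right)} - 1128 = 410 \cdot 240 - 1128 = 98400 - 1128 = 97272$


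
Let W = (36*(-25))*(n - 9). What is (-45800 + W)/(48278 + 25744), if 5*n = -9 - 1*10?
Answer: -17140/37011 ≈ -0.46311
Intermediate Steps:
n = -19/5 (n = (-9 - 1*10)/5 = (-9 - 10)/5 = (⅕)*(-19) = -19/5 ≈ -3.8000)
W = 11520 (W = (36*(-25))*(-19/5 - 9) = -900*(-64/5) = 11520)
(-45800 + W)/(48278 + 25744) = (-45800 + 11520)/(48278 + 25744) = -34280/74022 = -34280*1/74022 = -17140/37011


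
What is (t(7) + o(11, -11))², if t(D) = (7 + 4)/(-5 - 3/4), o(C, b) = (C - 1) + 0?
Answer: 34596/529 ≈ 65.399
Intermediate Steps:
o(C, b) = -1 + C (o(C, b) = (-1 + C) + 0 = -1 + C)
t(D) = -44/23 (t(D) = 11/(-5 - 3*¼) = 11/(-5 - ¾) = 11/(-23/4) = 11*(-4/23) = -44/23)
(t(7) + o(11, -11))² = (-44/23 + (-1 + 11))² = (-44/23 + 10)² = (186/23)² = 34596/529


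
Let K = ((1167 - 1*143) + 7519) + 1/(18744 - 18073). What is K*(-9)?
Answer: -51591186/671 ≈ -76887.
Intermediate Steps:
K = 5732354/671 (K = ((1167 - 143) + 7519) + 1/671 = (1024 + 7519) + 1/671 = 8543 + 1/671 = 5732354/671 ≈ 8543.0)
K*(-9) = (5732354/671)*(-9) = -51591186/671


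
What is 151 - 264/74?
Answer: 5455/37 ≈ 147.43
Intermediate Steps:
151 - 264/74 = 151 - 6*22/37 = 151 - 132/37 = 5455/37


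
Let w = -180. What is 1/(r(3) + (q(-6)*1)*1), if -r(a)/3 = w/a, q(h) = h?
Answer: 1/174 ≈ 0.0057471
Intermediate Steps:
r(a) = 540/a (r(a) = -(-540)/a = 540/a)
1/(r(3) + (q(-6)*1)*1) = 1/(540/3 - 6*1*1) = 1/(540*(⅓) - 6*1) = 1/(180 - 6) = 1/174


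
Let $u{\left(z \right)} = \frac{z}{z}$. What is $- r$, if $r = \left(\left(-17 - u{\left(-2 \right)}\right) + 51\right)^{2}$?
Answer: $-1089$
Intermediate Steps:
$u{\left(z \right)} = 1$
$r = 1089$ ($r = \left(\left(-17 - 1\right) + 51\right)^{2} = \left(-18 + 51\right)^{2} = 33^{2} = 1089$)
$- r = \left(-1\right) 1089 = -1089$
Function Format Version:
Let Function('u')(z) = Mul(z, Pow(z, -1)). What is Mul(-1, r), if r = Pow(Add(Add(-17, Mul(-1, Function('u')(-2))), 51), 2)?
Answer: -1089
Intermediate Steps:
Function('u')(z) = 1
r = 1089 (r = Pow(Add(Add(-17, Mul(-1, 1)), 51), 2) = Pow(Add(Add(-17, -1), 51), 2) = Pow(Add(-18, 51), 2) = Pow(33, 2) = 1089)
Mul(-1, r) = Mul(-1, 1089) = -1089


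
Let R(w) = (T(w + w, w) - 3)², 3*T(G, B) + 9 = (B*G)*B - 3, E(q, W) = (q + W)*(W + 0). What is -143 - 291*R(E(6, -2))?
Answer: -105926854/3 ≈ -3.5309e+7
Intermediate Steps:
E(q, W) = W*(W + q) (E(q, W) = (W + q)*W = W*(W + q))
T(G, B) = -4 + G*B²/3 (T(G, B) = -3 + ((B*G)*B - 3)/3 = -3 + (G*B² - 3)/3 = -3 + (-3 + G*B²)/3 = -3 + (-1 + G*B²/3) = -4 + G*B²/3)
R(w) = (-7 + 2*w³/3)² (R(w) = ((-4 + (w + w)*w²/3) - 3)² = ((-4 + (2*w)*w²/3) - 3)² = ((-4 + 2*w³/3) - 3)² = (-7 + 2*w³/3)²)
-143 - 291*R(E(6, -2)) = -143 - 97*(-21 + 2*(-2*(-2 + 6))³)²/3 = -143 - 97*(-21 + 2*(-2*4)³)²/3 = -143 - 97*(-21 + 2*(-8)³)²/3 = -143 - 97*(-21 + 2*(-512))²/3 = -143 - 97*(-21 - 1024)²/3 = -143 - 97*(-1045)²/3 = -143 - 97*1092025/3 = -143 - 291*1092025/9 = -143 - 105926425/3 = -105926854/3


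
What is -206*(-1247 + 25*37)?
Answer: 66332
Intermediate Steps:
-206*(-1247 + 25*37) = -206*(-1247 + 925) = -206*(-322) = 66332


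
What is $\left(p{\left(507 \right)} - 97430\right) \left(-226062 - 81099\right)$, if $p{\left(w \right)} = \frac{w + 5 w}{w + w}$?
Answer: $29925774747$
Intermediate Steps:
$p{\left(w \right)} = 3$ ($p{\left(w \right)} = \frac{6 w}{2 w} = 6 w \frac{1}{2 w} = 3$)
$\left(p{\left(507 \right)} - 97430\right) \left(-226062 - 81099\right) = \left(3 - 97430\right) \left(-226062 - 81099\right) = \left(-97427\right) \left(-307161\right) = 29925774747$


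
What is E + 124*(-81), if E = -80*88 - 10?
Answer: -17094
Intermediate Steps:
E = -7050 (E = -7040 - 10 = -7050)
E + 124*(-81) = -7050 + 124*(-81) = -7050 - 10044 = -17094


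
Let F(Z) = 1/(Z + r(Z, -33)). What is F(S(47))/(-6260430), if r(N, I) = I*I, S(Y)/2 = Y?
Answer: -1/7406088690 ≈ -1.3502e-10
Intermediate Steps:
S(Y) = 2*Y
r(N, I) = I**2
F(Z) = 1/(1089 + Z) (F(Z) = 1/(Z + (-33)**2) = 1/(Z + 1089) = 1/(1089 + Z))
F(S(47))/(-6260430) = 1/((1089 + 2*47)*(-6260430)) = -1/6260430/(1089 + 94) = -1/6260430/1183 = (1/1183)*(-1/6260430) = -1/7406088690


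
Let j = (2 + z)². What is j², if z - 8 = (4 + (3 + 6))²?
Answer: 1026625681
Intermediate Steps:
z = 177 (z = 8 + (4 + (3 + 6))² = 8 + (4 + 9)² = 8 + 13² = 8 + 169 = 177)
j = 32041 (j = (2 + 177)² = 179² = 32041)
j² = 32041² = 1026625681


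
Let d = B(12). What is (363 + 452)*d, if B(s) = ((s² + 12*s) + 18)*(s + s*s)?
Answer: 38904840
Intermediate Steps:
B(s) = (s + s²)*(18 + s² + 12*s) (B(s) = (18 + s² + 12*s)*(s + s²) = (s + s²)*(18 + s² + 12*s))
d = 47736 (d = 12*(18 + 12³ + 13*12² + 30*12) = 12*(18 + 1728 + 13*144 + 360) = 12*(18 + 1728 + 1872 + 360) = 12*3978 = 47736)
(363 + 452)*d = (363 + 452)*47736 = 815*47736 = 38904840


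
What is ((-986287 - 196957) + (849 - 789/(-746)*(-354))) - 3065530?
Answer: -1584615678/373 ≈ -4.2483e+6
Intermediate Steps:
((-986287 - 196957) + (849 - 789/(-746)*(-354))) - 3065530 = (-1183244 + (849 - 789*(-1/746)*(-354))) - 3065530 = (-1183244 + (849 + (789/746)*(-354))) - 3065530 = (-1183244 + (849 - 139653/373)) - 3065530 = (-1183244 + 177024/373) - 3065530 = -441172988/373 - 3065530 = -1584615678/373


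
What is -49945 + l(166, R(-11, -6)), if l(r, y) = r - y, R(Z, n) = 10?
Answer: -49789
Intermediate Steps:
-49945 + l(166, R(-11, -6)) = -49945 + (166 - 1*10) = -49945 + (166 - 10) = -49945 + 156 = -49789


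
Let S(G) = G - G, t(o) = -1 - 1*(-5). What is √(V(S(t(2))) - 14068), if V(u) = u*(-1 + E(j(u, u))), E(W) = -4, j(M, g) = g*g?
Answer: 2*I*√3517 ≈ 118.61*I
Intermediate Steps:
j(M, g) = g²
t(o) = 4 (t(o) = -1 + 5 = 4)
S(G) = 0
V(u) = -5*u (V(u) = u*(-1 - 4) = u*(-5) = -5*u)
√(V(S(t(2))) - 14068) = √(-5*0 - 14068) = √(0 - 14068) = √(-14068) = 2*I*√3517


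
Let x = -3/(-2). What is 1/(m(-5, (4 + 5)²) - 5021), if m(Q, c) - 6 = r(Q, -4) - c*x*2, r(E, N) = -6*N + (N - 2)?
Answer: -1/5240 ≈ -0.00019084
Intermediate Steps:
x = 3/2 (x = -3*(-½) = 3/2 ≈ 1.5000)
r(E, N) = -2 - 5*N (r(E, N) = -6*N + (-2 + N) = -2 - 5*N)
m(Q, c) = 24 - 3*c (m(Q, c) = 6 + ((-2 - 5*(-4)) - c*(3/2)*2) = 6 + ((-2 + 20) - 3*c/2*2) = 6 + (18 - 3*c) = 24 - 3*c)
1/(m(-5, (4 + 5)²) - 5021) = 1/((24 - 3*(4 + 5)²) - 5021) = 1/((24 - 3*9²) - 5021) = 1/((24 - 3*81) - 5021) = 1/((24 - 243) - 5021) = 1/(-219 - 5021) = 1/(-5240) = -1/5240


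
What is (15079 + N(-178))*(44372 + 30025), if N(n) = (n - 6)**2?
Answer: 3640617195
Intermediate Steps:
N(n) = (-6 + n)**2
(15079 + N(-178))*(44372 + 30025) = (15079 + (-6 - 178)**2)*(44372 + 30025) = (15079 + (-184)**2)*74397 = (15079 + 33856)*74397 = 48935*74397 = 3640617195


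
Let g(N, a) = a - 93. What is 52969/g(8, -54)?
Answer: -1081/3 ≈ -360.33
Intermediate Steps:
g(N, a) = -93 + a
52969/g(8, -54) = 52969/(-93 - 54) = 52969/(-147) = 52969*(-1/147) = -1081/3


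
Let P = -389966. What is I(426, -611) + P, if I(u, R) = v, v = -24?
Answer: -389990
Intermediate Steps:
I(u, R) = -24
I(426, -611) + P = -24 - 389966 = -389990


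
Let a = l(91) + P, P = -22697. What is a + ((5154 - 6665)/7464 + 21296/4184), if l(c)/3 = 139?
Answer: -86954733245/3903672 ≈ -22275.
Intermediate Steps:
l(c) = 417 (l(c) = 3*139 = 417)
a = -22280 (a = 417 - 22697 = -22280)
a + ((5154 - 6665)/7464 + 21296/4184) = -22280 + ((5154 - 6665)/7464 + 21296/4184) = -22280 + (-1511*1/7464 + 21296*(1/4184)) = -22280 + (-1511/7464 + 2662/523) = -22280 + 19078915/3903672 = -86954733245/3903672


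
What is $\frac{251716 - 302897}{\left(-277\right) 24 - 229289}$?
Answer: $\frac{3937}{18149} \approx 0.21693$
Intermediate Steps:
$\frac{251716 - 302897}{\left(-277\right) 24 - 229289} = - \frac{51181}{-6648 - 229289} = - \frac{51181}{-235937} = \left(-51181\right) \left(- \frac{1}{235937}\right) = \frac{3937}{18149}$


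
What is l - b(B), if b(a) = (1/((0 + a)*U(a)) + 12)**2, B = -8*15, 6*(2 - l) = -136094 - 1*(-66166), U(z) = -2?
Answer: 663123839/57600 ≈ 11513.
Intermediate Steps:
l = 34970/3 (l = 2 - (-136094 - 1*(-66166))/6 = 2 - (-136094 + 66166)/6 = 2 - 1/6*(-69928) = 2 + 34964/3 = 34970/3 ≈ 11657.)
B = -120
b(a) = (12 - 1/(2*a))**2 (b(a) = (1/((0 + a)*(-2)) + 12)**2 = (-1/2/a + 12)**2 = (-1/(2*a) + 12)**2 = (12 - 1/(2*a))**2)
l - b(B) = 34970/3 - (1 - 24*(-120))**2/(4*(-120)**2) = 34970/3 - (1 + 2880)**2/(4*14400) = 34970/3 - 2881**2/(4*14400) = 34970/3 - 8300161/(4*14400) = 34970/3 - 1*8300161/57600 = 34970/3 - 8300161/57600 = 663123839/57600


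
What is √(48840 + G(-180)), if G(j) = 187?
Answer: √49027 ≈ 221.42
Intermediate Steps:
√(48840 + G(-180)) = √(48840 + 187) = √49027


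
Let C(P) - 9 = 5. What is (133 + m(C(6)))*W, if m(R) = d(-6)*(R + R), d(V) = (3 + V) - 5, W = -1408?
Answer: 128128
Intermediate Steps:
C(P) = 14 (C(P) = 9 + 5 = 14)
d(V) = -2 + V
m(R) = -16*R (m(R) = (-2 - 6)*(R + R) = -16*R)
(133 + m(C(6)))*W = (133 - 16*14)*(-1408) = (133 - 224)*(-1408) = -91*(-1408) = 128128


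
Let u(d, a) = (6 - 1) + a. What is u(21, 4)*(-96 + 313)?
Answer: 1953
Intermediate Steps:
u(d, a) = 5 + a
u(21, 4)*(-96 + 313) = (5 + 4)*(-96 + 313) = 9*217 = 1953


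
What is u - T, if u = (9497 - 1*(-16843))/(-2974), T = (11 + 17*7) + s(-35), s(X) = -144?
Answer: 7648/1487 ≈ 5.1432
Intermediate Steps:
T = -14 (T = (11 + 17*7) - 144 = (11 + 119) - 144 = 130 - 144 = -14)
u = -13170/1487 (u = (9497 + 16843)*(-1/2974) = 26340*(-1/2974) = -13170/1487 ≈ -8.8568)
u - T = -13170/1487 - 1*(-14) = -13170/1487 + 14 = 7648/1487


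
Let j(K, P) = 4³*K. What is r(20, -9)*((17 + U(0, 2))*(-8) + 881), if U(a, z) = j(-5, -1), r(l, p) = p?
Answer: -29745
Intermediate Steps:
j(K, P) = 64*K
U(a, z) = -320 (U(a, z) = 64*(-5) = -320)
r(20, -9)*((17 + U(0, 2))*(-8) + 881) = -9*((17 - 320)*(-8) + 881) = -9*(-303*(-8) + 881) = -9*(2424 + 881) = -9*3305 = -29745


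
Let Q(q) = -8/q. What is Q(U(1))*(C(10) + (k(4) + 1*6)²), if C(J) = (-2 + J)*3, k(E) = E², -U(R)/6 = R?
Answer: 2032/3 ≈ 677.33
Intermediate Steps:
U(R) = -6*R
C(J) = -6 + 3*J
Q(U(1))*(C(10) + (k(4) + 1*6)²) = (-8/((-6*1)))*((-6 + 3*10) + (4² + 1*6)²) = (-8/(-6))*((-6 + 30) + (16 + 6)²) = (-8*(-⅙))*(24 + 22²) = 4*(24 + 484)/3 = (4/3)*508 = 2032/3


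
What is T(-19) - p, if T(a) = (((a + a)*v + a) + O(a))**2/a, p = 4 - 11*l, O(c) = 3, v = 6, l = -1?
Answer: -59821/19 ≈ -3148.5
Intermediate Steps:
p = 15 (p = 4 - 11*(-1) = 4 + 11 = 15)
T(a) = (3 + 13*a)**2/a (T(a) = (((a + a)*6 + a) + 3)**2/a = (((2*a)*6 + a) + 3)**2/a = ((12*a + a) + 3)**2/a = (13*a + 3)**2/a = (3 + 13*a)**2/a)
T(-19) - p = (3 + 13*(-19))**2/(-19) - 1*15 = -(3 - 247)**2/19 - 15 = -1/19*(-244)**2 - 15 = -1/19*59536 - 15 = -59536/19 - 15 = -59821/19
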